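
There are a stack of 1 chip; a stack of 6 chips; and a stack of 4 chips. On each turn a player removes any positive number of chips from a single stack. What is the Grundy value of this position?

3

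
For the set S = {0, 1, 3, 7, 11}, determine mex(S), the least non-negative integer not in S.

2

The values 0, 1 are all present; 2 is the first non-negative integer missing from the set.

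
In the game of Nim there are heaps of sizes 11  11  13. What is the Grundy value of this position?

In binary:
  1011  (11)
  1011  (11)
  1101  (13)
  ----
  1101  (13)

13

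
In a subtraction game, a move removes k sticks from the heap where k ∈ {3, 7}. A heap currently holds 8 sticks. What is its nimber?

2

Grundy values for subtraction set {3, 7}:
g(0) = mex{} = 0
g(1) = mex{} = 0
g(2) = mex{} = 0
g(3) = mex{0} = 1
g(4) = mex{0} = 1
g(5) = mex{0} = 1
g(6) = mex{1} = 0
g(7) = mex{0,1} = 2
g(8) = mex{0,1} = 2
So g(8) = 2.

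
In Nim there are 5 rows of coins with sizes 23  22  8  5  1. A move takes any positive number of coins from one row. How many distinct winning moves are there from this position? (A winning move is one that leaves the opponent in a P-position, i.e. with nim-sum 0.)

1

In binary:
  10111  (23)
  10110  (22)
  01000  (8)
  00101  (5)
  00001  (1)
  -----
  01101  (13)
The overall nim-sum is X = 13. A row of size p has a winning move iff p XOR X < p (reduce it to p XOR X).
  23: 23 XOR 13 = 26 ≥ 23 — no move.
  22: 22 XOR 13 = 27 ≥ 22 — no move.
  8: 8 XOR 13 = 5 < 8 — winning move (to 5).
  5: 5 XOR 13 = 8 ≥ 5 — no move.
  1: 1 XOR 13 = 12 ≥ 1 — no move.
That gives 1 winning move.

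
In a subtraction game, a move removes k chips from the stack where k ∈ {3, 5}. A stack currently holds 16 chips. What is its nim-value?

Compute g(0), g(1), … for moves {3, 5}:
k:     0  1  2  3  4  5  6  7  8  9 10 11 12 13 14 15 16
g(k):  0  0  0  1  1  1  2  2  0  0  0  1  1  1  2  2  0
So g(16) = 0.

0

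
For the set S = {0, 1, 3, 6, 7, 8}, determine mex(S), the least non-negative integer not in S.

The values 0, 1 are all present; 2 is the first non-negative integer missing from the set.

2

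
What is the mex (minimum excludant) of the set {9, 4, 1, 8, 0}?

2

The values 0, 1 are all present; 2 is the first non-negative integer missing from the set.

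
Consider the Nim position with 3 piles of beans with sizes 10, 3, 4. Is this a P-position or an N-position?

In binary:
  1010  (10)
  0011  (3)
  0100  (4)
  ----
  1101  (13)
The nim-sum is 13 ≠ 0, so this is an N-position: the player to move can win.

N-position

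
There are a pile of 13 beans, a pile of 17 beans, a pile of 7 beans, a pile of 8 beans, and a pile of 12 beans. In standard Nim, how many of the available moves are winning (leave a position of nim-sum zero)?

1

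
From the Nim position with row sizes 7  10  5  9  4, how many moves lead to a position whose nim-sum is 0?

Nim-sum: 7 XOR 10 XOR 5 XOR 9 XOR 4 = 5.
The overall nim-sum is X = 5. A row of size p has a winning move iff p XOR X < p (reduce it to p XOR X).
  7: 7 XOR 5 = 2 < 7 — winning move (to 2).
  10: 10 XOR 5 = 15 ≥ 10 — no move.
  5: 5 XOR 5 = 0 < 5 — winning move (to 0).
  9: 9 XOR 5 = 12 ≥ 9 — no move.
  4: 4 XOR 5 = 1 < 4 — winning move (to 1).
That gives 3 winning moves.

3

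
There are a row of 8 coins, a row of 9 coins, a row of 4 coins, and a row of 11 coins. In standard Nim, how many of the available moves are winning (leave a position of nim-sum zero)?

3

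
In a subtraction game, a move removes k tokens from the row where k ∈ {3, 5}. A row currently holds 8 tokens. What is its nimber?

Grundy values for subtraction set {3, 5}:
k:     0  1  2  3  4  5  6  7  8
g(k):  0  0  0  1  1  1  2  2  0
So g(8) = 0.

0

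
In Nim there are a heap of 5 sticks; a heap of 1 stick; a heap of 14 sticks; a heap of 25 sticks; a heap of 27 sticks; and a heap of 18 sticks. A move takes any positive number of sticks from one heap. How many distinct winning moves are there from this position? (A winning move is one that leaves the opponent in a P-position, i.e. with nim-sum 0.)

3

Compute the nim-sum pairwise:
5 ^ 1 = 4
4 ^ 14 = 10
10 ^ 25 = 19
19 ^ 27 = 8
8 ^ 18 = 26
The overall nim-sum is X = 26. A heap of size p has a winning move iff p XOR X < p (reduce it to p XOR X).
  5: 5 XOR 26 = 31 ≥ 5 — no move.
  1: 1 XOR 26 = 27 ≥ 1 — no move.
  14: 14 XOR 26 = 20 ≥ 14 — no move.
  25: 25 XOR 26 = 3 < 25 — winning move (to 3).
  27: 27 XOR 26 = 1 < 27 — winning move (to 1).
  18: 18 XOR 26 = 8 < 18 — winning move (to 8).
That gives 3 winning moves.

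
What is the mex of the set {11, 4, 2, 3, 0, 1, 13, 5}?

The values 0, 1, 2, 3, 4, 5 are all present; 6 is the first non-negative integer missing from the set.

6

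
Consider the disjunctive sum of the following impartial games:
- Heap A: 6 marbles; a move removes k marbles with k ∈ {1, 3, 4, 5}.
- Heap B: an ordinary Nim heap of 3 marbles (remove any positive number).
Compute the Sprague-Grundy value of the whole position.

Grundy values for heap A (subtraction set {1, 3, 4, 5}):
k:     0  1  2  3  4  5  6
g(k):  0  1  0  1  2  3  2
So g(6) = 2.
Heap B is a plain Nim heap of size 3, so its Grundy value is 3.
By the Sprague-Grundy theorem, the Grundy value of a sum of independent games is the XOR of the component values.
Combined value = 2 ⊕ 3 = 1.

1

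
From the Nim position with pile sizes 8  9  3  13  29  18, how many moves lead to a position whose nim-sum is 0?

0

Nim-sum: 8 ^ 9 ^ 3 ^ 13 ^ 29 ^ 18 = 0.
The nim-sum is already 0, so every move leaves a nonzero nim-sum — there are no winning moves.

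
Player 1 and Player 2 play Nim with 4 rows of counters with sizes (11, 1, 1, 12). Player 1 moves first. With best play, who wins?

Player 1 wins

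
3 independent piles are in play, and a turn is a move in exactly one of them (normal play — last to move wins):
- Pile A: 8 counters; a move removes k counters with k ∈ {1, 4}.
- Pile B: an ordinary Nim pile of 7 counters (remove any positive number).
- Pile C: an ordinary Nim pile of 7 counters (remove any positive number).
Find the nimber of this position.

1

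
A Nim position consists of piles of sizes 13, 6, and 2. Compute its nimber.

9

Compute the nim-sum pairwise:
13 ^ 6 = 11
11 ^ 2 = 9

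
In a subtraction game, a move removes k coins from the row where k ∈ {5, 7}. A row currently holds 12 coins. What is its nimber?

0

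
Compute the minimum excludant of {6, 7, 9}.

0 is not in the set, so the mex is 0.

0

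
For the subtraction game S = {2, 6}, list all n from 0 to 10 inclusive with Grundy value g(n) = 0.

0, 1, 4, 5, 8, 9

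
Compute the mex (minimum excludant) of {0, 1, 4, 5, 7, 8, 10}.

The values 0, 1 are all present; 2 is the first non-negative integer missing from the set.

2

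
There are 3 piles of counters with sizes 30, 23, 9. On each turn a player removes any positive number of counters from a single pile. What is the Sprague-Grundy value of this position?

Compute the nim-sum pairwise:
30 ^ 23 = 9
9 ^ 9 = 0

0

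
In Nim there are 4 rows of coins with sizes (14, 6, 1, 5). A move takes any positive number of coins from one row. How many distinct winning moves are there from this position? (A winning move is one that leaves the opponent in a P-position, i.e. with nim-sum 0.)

1

Bitwise XOR of the heap sizes:
  1110  (14)
  0110  (6)
  0001  (1)
  0101  (5)
  ----
  1100  (12)
The overall nim-sum is X = 12. A row of size p has a winning move iff p XOR X < p (reduce it to p XOR X).
  14: 14 XOR 12 = 2 < 14 — winning move (to 2).
  6: 6 XOR 12 = 10 ≥ 6 — no move.
  1: 1 XOR 12 = 13 ≥ 1 — no move.
  5: 5 XOR 12 = 9 ≥ 5 — no move.
That gives 1 winning move.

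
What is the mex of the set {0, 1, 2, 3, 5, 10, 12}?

4

The values 0, 1, 2, 3 are all present; 4 is the first non-negative integer missing from the set.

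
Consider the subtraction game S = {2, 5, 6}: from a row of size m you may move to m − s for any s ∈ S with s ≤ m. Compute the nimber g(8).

0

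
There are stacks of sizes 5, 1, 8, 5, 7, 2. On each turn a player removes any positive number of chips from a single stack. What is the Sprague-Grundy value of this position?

12

Compute the nim-sum pairwise:
5 ⊕ 1 = 4
4 ⊕ 8 = 12
12 ⊕ 5 = 9
9 ⊕ 7 = 14
14 ⊕ 2 = 12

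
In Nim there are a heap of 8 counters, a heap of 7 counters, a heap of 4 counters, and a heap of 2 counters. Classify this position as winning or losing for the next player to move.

Winning position

Compute the nim-sum pairwise:
8 ⊕ 7 = 15
15 ⊕ 4 = 11
11 ⊕ 2 = 9
The nim-sum is 9 ≠ 0, so this is an N-position: the player to move can win.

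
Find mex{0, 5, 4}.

0 is in the set but 1 is not, so the mex is 1.

1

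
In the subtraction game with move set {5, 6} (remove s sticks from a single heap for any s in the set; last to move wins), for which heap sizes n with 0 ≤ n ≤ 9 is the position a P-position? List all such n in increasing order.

0, 1, 2, 3, 4

Build the Grundy sequence with g(k) = mex{g(k−s) : s ∈ {5, 6}, s ≤ k}:
k:     0  1  2  3  4  5  6  7  8  9
g(k):  0  0  0  0  0  1  1  1  1  1
The P-positions (g = 0) in 0..9 are 0, 1, 2, 3, 4.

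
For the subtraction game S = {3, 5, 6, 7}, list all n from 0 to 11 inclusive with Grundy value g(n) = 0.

0, 1, 2, 10, 11

Grundy values for subtraction set {3, 5, 6, 7}:
g(0) = mex{} = 0
g(1) = mex{} = 0
g(2) = mex{} = 0
g(3) = mex{0} = 1
g(4) = mex{0} = 1
g(5) = mex{0} = 1
g(6) = mex{0,1} = 2
g(7) = mex{0,1} = 2
g(8) = mex{0,1} = 2
g(9) = mex{0,1,2} = 3
g(10) = mex{1,2} = 0
g(11) = mex{1,2} = 0
The P-positions (g = 0) in 0..11 are 0, 1, 2, 10, 11.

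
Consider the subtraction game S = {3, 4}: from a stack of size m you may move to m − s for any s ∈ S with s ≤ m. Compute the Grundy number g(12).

Compute g(0), g(1), … for moves {3, 4}:
k:     0  1  2  3  4  5  6  7  8  9 10 11 12
g(k):  0  0  0  1  1  1  2  0  0  0  1  1  1
So g(12) = 1.

1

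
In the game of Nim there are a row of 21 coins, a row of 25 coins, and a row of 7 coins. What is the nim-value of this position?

11

Bitwise XOR of the heap sizes:
  10101  (21)
  11001  (25)
  00111  (7)
  -----
  01011  (11)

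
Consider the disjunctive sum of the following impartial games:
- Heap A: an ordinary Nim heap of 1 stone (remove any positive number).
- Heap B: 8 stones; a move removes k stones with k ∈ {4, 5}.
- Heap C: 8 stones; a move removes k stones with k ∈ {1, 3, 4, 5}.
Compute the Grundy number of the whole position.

3

Heap A is a plain Nim heap of size 1, so its Grundy value is 1.
Build the Grundy sequence for heap B with g(k) = mex{g(k−s) : s ∈ {4, 5}, s ≤ k}:
g(0) = mex{} = 0
g(1) = mex{} = 0
g(2) = mex{} = 0
g(3) = mex{} = 0
g(4) = mex{0} = 1
g(5) = mex{0} = 1
g(6) = mex{0} = 1
g(7) = mex{0} = 1
g(8) = mex{0,1} = 2
So g(8) = 2.
Grundy values for heap C (subtraction set {1, 3, 4, 5}):
k:     0  1  2  3  4  5  6  7  8
g(k):  0  1  0  1  2  3  2  3  0
So g(8) = 0.
By the Sprague-Grundy theorem, the Grundy value of a sum of independent games is the XOR of the component values.
Combined value = 1 ⊕ 2 ⊕ 0 = 3.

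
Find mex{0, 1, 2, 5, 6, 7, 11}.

3

The values 0, 1, 2 are all present; 3 is the first non-negative integer missing from the set.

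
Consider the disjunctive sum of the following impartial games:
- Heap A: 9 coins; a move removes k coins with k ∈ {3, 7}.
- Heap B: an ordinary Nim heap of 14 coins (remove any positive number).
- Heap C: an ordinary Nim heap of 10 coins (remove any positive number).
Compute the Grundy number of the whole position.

5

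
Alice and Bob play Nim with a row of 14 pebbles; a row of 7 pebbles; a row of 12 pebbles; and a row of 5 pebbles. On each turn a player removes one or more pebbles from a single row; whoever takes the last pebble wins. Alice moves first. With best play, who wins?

Compute the nim-sum pairwise:
14 XOR 7 = 9
9 XOR 12 = 5
5 XOR 5 = 0
The nim-sum is 0, so this is a P-position: the player to move is in a losing position under optimal play; Alice is about to move from it and so loses — Bob wins.

Bob wins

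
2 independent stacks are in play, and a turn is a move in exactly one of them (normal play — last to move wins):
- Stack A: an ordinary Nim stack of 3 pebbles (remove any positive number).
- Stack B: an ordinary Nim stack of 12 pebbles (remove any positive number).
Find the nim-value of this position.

15

Stack A is a plain Nim stack of size 3, so its Grundy value is 3.
Stack B is a plain Nim stack of size 12, so its Grundy value is 12.
By the Sprague-Grundy theorem, the Grundy value of a sum of independent games is the XOR of the component values.
Combined value = 3 ⊕ 12 = 15.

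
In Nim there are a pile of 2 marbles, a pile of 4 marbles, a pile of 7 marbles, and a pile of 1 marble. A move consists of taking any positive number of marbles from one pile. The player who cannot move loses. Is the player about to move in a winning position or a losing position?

In binary:
  010  (2)
  100  (4)
  111  (7)
  001  (1)
  ---
  000  (0)
The nim-sum is 0, so this is a P-position: the player to move is in a losing position under optimal play.

Losing position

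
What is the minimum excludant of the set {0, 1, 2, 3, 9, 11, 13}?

The values 0, 1, 2, 3 are all present; 4 is the first non-negative integer missing from the set.

4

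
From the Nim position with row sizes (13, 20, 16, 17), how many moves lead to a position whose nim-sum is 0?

3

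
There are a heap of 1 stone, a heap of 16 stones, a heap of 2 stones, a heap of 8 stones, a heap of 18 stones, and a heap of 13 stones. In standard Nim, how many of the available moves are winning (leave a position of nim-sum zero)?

1

In binary:
  00001  (1)
  10000  (16)
  00010  (2)
  01000  (8)
  10010  (18)
  01101  (13)
  -----
  00100  (4)
The overall nim-sum is X = 4. A heap of size p has a winning move iff p XOR X < p (reduce it to p XOR X).
  1: 1 XOR 4 = 5 ≥ 1 — no move.
  16: 16 XOR 4 = 20 ≥ 16 — no move.
  2: 2 XOR 4 = 6 ≥ 2 — no move.
  8: 8 XOR 4 = 12 ≥ 8 — no move.
  18: 18 XOR 4 = 22 ≥ 18 — no move.
  13: 13 XOR 4 = 9 < 13 — winning move (to 9).
That gives 1 winning move.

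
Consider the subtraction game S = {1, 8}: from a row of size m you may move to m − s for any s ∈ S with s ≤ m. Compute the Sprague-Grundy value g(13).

Compute g(0), g(1), … for moves {1, 8}:
g(0) = mex{} = 0
g(1) = mex{0} = 1
g(2) = mex{1} = 0
g(3) = mex{0} = 1
g(4) = mex{1} = 0
g(5) = mex{0} = 1
g(6) = mex{1} = 0
g(7) = mex{0} = 1
g(8) = mex{0,1} = 2
g(9) = mex{1,2} = 0
g(10) = mex{0} = 1
g(11) = mex{1} = 0
g(12) = mex{0} = 1
g(13) = mex{1} = 0
So g(13) = 0.

0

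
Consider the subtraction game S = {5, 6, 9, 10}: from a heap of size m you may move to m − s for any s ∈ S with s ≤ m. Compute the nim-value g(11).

Compute g(0), g(1), … for moves {5, 6, 9, 10}:
g(0) = mex{} = 0
g(1) = mex{} = 0
g(2) = mex{} = 0
g(3) = mex{} = 0
g(4) = mex{} = 0
g(5) = mex{0} = 1
g(6) = mex{0} = 1
g(7) = mex{0} = 1
g(8) = mex{0} = 1
g(9) = mex{0} = 1
g(10) = mex{0,1} = 2
g(11) = mex{0,1} = 2
So g(11) = 2.

2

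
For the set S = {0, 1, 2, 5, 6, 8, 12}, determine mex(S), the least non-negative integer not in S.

3

The values 0, 1, 2 are all present; 3 is the first non-negative integer missing from the set.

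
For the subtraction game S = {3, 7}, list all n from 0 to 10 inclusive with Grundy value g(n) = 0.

0, 1, 2, 6, 10

Compute g(0), g(1), … for moves {3, 7}:
k:     0  1  2  3  4  5  6  7  8  9 10
g(k):  0  0  0  1  1  1  0  2  2  1  0
The P-positions (g = 0) in 0..10 are 0, 1, 2, 6, 10.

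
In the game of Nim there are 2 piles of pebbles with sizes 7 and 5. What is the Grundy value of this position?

2

Compute the nim-sum pairwise:
7 XOR 5 = 2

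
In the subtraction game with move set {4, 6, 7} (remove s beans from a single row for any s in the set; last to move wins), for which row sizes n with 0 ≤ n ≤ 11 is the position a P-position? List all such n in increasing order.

Compute g(0), g(1), … for moves {4, 6, 7}:
g(0) = mex{} = 0
g(1) = mex{} = 0
g(2) = mex{} = 0
g(3) = mex{} = 0
g(4) = mex{0} = 1
g(5) = mex{0} = 1
g(6) = mex{0} = 1
g(7) = mex{0} = 1
g(8) = mex{0,1} = 2
g(9) = mex{0,1} = 2
g(10) = mex{0,1} = 2
g(11) = mex{1} = 0
The P-positions (g = 0) in 0..11 are 0, 1, 2, 3, 11.

0, 1, 2, 3, 11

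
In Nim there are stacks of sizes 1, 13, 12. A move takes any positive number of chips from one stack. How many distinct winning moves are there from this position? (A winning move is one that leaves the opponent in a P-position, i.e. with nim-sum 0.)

In binary:
  0001  (1)
  1101  (13)
  1100  (12)
  ----
  0000  (0)
The nim-sum is already 0, so every move leaves a nonzero nim-sum — there are no winning moves.

0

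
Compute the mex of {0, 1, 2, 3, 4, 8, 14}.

The values 0, 1, 2, 3, 4 are all present; 5 is the first non-negative integer missing from the set.

5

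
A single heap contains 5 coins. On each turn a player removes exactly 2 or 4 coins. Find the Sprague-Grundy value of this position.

2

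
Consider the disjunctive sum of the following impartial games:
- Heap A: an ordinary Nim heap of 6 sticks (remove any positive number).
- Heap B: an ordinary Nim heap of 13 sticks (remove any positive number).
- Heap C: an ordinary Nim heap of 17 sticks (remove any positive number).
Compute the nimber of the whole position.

Heap A is a plain Nim heap of size 6, so its Grundy value is 6.
Heap B is a plain Nim heap of size 13, so its Grundy value is 13.
Heap C is a plain Nim heap of size 17, so its Grundy value is 17.
By the Sprague-Grundy theorem, the Grundy value of a sum of independent games is the XOR of the component values.
Combined value = 6 ⊕ 13 ⊕ 17 = 26.

26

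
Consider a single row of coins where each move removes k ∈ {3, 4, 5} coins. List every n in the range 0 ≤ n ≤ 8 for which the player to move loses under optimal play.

Grundy values for subtraction set {3, 4, 5}:
g(0) = mex{} = 0
g(1) = mex{} = 0
g(2) = mex{} = 0
g(3) = mex{0} = 1
g(4) = mex{0} = 1
g(5) = mex{0} = 1
g(6) = mex{0,1} = 2
g(7) = mex{0,1} = 2
g(8) = mex{1} = 0
The P-positions (g = 0) in 0..8 are 0, 1, 2, 8.

0, 1, 2, 8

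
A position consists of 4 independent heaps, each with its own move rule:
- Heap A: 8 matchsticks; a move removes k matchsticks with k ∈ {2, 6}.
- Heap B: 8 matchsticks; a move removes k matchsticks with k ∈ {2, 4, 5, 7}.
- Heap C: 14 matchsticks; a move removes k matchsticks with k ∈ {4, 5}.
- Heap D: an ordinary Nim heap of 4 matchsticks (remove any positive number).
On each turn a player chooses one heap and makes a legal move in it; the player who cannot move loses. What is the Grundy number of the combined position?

For heap A, compute g(0), g(1), … with moves {2, 6}:
k:     0  1  2  3  4  5  6  7  8
g(k):  0  0  1  1  0  0  1  1  0
So g(8) = 0.
For heap B, compute g(0), g(1), … with moves {2, 4, 5, 7}:
k:     0  1  2  3  4  5  6  7  8
g(k):  0  0  1  1  2  2  3  3  4
So g(8) = 4.
Build the Grundy sequence for heap C with g(k) = mex{g(k−s) : s ∈ {4, 5}, s ≤ k}:
g(0) = mex{} = 0
g(1) = mex{} = 0
g(2) = mex{} = 0
g(3) = mex{} = 0
g(4) = mex{0} = 1
g(5) = mex{0} = 1
g(6) = mex{0} = 1
g(7) = mex{0} = 1
g(8) = mex{0,1} = 2
g(9) = mex{1} = 0
g(10) = mex{1} = 0
g(11) = mex{1} = 0
g(12) = mex{1,2} = 0
g(13) = mex{0,2} = 1
g(14) = mex{0} = 1
So g(14) = 1.
Heap D is a plain Nim heap of size 4, so its Grundy value is 4.
By the Sprague-Grundy theorem, the Grundy value of a sum of independent games is the XOR of the component values.
Combined value = 0 XOR 4 XOR 1 XOR 4 = 1.

1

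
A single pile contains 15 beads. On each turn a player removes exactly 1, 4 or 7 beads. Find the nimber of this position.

Build the Grundy sequence with g(k) = mex{g(k−s) : s ∈ {1, 4, 7}, s ≤ k}:
k:     0  1  2  3  4  5  6  7  8  9 10 11 12 13 14 15
g(k):  0  1  0  1  2  0  1  2  0  1  0  1  2  0  1  2
So g(15) = 2.

2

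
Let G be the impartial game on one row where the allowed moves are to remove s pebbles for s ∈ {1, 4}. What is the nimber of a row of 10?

Grundy values for subtraction set {1, 4}:
g(0) = mex{} = 0
g(1) = mex{0} = 1
g(2) = mex{1} = 0
g(3) = mex{0} = 1
g(4) = mex{0,1} = 2
g(5) = mex{1,2} = 0
g(6) = mex{0} = 1
g(7) = mex{1} = 0
g(8) = mex{0,2} = 1
g(9) = mex{0,1} = 2
g(10) = mex{1,2} = 0
So g(10) = 0.

0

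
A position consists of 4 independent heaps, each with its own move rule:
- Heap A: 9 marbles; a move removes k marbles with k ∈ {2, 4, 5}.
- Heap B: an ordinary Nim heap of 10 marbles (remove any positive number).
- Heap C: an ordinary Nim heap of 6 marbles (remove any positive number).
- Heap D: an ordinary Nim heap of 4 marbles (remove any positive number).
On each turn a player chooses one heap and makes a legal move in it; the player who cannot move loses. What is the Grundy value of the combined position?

9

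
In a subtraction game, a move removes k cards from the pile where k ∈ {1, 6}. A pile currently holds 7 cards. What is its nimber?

Compute g(0), g(1), … for moves {1, 6}:
g(0) = mex{} = 0
g(1) = mex{0} = 1
g(2) = mex{1} = 0
g(3) = mex{0} = 1
g(4) = mex{1} = 0
g(5) = mex{0} = 1
g(6) = mex{0,1} = 2
g(7) = mex{1,2} = 0
So g(7) = 0.

0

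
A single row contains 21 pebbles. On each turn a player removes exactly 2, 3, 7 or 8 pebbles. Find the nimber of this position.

0

Compute g(0), g(1), … for moves {2, 3, 7, 8}:
k:     0  1  2  3  4  5  6  7  8  9 10 11 12 13 14 15 16 17 18 19 20 21
g(k):  0  0  1  1  2  0  0  1  1  2  0  0  1  1  2  0  0  1  1  2  0  0
So g(21) = 0.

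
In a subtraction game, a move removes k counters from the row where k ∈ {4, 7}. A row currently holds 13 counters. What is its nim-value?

Compute g(0), g(1), … for moves {4, 7}:
g(0) = mex{} = 0
g(1) = mex{} = 0
g(2) = mex{} = 0
g(3) = mex{} = 0
g(4) = mex{0} = 1
g(5) = mex{0} = 1
g(6) = mex{0} = 1
g(7) = mex{0} = 1
g(8) = mex{0,1} = 2
g(9) = mex{0,1} = 2
g(10) = mex{0,1} = 2
g(11) = mex{1} = 0
g(12) = mex{1,2} = 0
g(13) = mex{1,2} = 0
So g(13) = 0.

0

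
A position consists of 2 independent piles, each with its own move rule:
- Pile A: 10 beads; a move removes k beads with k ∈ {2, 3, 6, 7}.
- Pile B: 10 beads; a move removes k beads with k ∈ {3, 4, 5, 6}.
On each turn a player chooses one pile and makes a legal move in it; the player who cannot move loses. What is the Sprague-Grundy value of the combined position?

Build the Grundy sequence for pile A with g(k) = mex{g(k−s) : s ∈ {2, 3, 6, 7}, s ≤ k}:
g(0) = mex{} = 0
g(1) = mex{} = 0
g(2) = mex{0} = 1
g(3) = mex{0} = 1
g(4) = mex{0,1} = 2
g(5) = mex{1} = 0
g(6) = mex{0,1,2} = 3
g(7) = mex{0,2} = 1
g(8) = mex{0,1,3} = 2
g(9) = mex{1,3} = 0
g(10) = mex{1,2} = 0
So g(10) = 0.
For pile B, compute g(0), g(1), … with moves {3, 4, 5, 6}:
g(0) = mex{} = 0
g(1) = mex{} = 0
g(2) = mex{} = 0
g(3) = mex{0} = 1
g(4) = mex{0} = 1
g(5) = mex{0} = 1
g(6) = mex{0,1} = 2
g(7) = mex{0,1} = 2
g(8) = mex{0,1} = 2
g(9) = mex{1,2} = 0
g(10) = mex{1,2} = 0
So g(10) = 0.
By the Sprague-Grundy theorem, the Grundy value of a sum of independent games is the XOR of the component values.
Combined value = 0 ⊕ 0 = 0.

0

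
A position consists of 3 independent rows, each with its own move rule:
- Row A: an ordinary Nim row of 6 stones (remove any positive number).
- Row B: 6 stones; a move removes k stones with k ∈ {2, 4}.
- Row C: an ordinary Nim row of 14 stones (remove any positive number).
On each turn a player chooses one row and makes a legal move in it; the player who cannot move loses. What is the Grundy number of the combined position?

Row A is a plain Nim row of size 6, so its Grundy value is 6.
For row B, compute g(0), g(1), … with moves {2, 4}:
k:     0  1  2  3  4  5  6
g(k):  0  0  1  1  2  2  0
So g(6) = 0.
Row C is a plain Nim row of size 14, so its Grundy value is 14.
The value of a disjunctive sum is the nim-sum of the parts.
Combined value = 6 ⊕ 0 ⊕ 14 = 8.

8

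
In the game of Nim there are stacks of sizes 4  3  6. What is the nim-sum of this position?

1

Nim-sum: 4 ^ 3 ^ 6 = 1.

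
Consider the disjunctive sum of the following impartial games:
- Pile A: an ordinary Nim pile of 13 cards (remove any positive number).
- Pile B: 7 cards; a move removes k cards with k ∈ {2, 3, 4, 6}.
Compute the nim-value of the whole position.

Pile A is a plain Nim pile of size 13, so its Grundy value is 13.
For pile B, compute g(0), g(1), … with moves {2, 3, 4, 6}:
g(0) = mex{} = 0
g(1) = mex{} = 0
g(2) = mex{0} = 1
g(3) = mex{0} = 1
g(4) = mex{0,1} = 2
g(5) = mex{0,1} = 2
g(6) = mex{0,1,2} = 3
g(7) = mex{0,1,2} = 3
So g(7) = 3.
By the Sprague-Grundy theorem, the Grundy value of a sum of independent games is the XOR of the component values.
Combined value = 13 XOR 3 = 14.

14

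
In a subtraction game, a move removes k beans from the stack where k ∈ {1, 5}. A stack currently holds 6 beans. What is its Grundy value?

Compute g(0), g(1), … for moves {1, 5}:
g(0) = mex{} = 0
g(1) = mex{0} = 1
g(2) = mex{1} = 0
g(3) = mex{0} = 1
g(4) = mex{1} = 0
g(5) = mex{0} = 1
g(6) = mex{1} = 0
So g(6) = 0.

0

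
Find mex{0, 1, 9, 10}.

The values 0, 1 are all present; 2 is the first non-negative integer missing from the set.

2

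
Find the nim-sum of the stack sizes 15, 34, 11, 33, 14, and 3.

10

Bitwise XOR of the heap sizes:
  001111  (15)
  100010  (34)
  001011  (11)
  100001  (33)
  001110  (14)
  000011  (3)
  ------
  001010  (10)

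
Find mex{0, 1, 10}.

The values 0, 1 are all present; 2 is the first non-negative integer missing from the set.

2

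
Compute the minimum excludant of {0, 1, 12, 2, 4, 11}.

3

The values 0, 1, 2 are all present; 3 is the first non-negative integer missing from the set.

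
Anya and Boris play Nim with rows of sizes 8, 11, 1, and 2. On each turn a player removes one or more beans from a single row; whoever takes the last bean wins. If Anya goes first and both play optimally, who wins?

Boris wins

In binary:
  1000  (8)
  1011  (11)
  0001  (1)
  0010  (2)
  ----
  0000  (0)
The nim-sum is 0, so this is a P-position: the player to move is in a losing position under optimal play; Anya is about to move from it and so loses — Boris wins.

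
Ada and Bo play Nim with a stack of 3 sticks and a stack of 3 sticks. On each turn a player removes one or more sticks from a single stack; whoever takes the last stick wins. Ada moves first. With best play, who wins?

Bo wins

Bitwise XOR of the heap sizes:
  11  (3)
  11  (3)
  --
  00  (0)
The nim-sum is 0, so this is a P-position: the player to move is in a losing position under optimal play; Ada is about to move from it and so loses — Bo wins.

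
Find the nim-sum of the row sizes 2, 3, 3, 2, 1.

Nim-sum: 2 XOR 3 XOR 3 XOR 2 XOR 1 = 1.

1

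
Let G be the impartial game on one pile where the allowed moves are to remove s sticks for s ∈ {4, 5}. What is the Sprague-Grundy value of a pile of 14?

Build the Grundy sequence with g(k) = mex{g(k−s) : s ∈ {4, 5}, s ≤ k}:
k:     0  1  2  3  4  5  6  7  8  9 10 11 12 13 14
g(k):  0  0  0  0  1  1  1  1  2  0  0  0  0  1  1
So g(14) = 1.

1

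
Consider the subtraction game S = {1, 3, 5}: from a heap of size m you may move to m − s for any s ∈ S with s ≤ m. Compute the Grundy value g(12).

Grundy values for subtraction set {1, 3, 5}:
g(0) = mex{} = 0
g(1) = mex{0} = 1
g(2) = mex{1} = 0
g(3) = mex{0} = 1
g(4) = mex{1} = 0
g(5) = mex{0} = 1
g(6) = mex{1} = 0
g(7) = mex{0} = 1
g(8) = mex{1} = 0
g(9) = mex{0} = 1
g(10) = mex{1} = 0
g(11) = mex{0} = 1
g(12) = mex{1} = 0
So g(12) = 0.

0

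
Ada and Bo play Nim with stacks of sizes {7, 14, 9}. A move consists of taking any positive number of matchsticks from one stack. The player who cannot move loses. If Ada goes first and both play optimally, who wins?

Bo wins

Nim-sum: 7 XOR 14 XOR 9 = 0.
The nim-sum is 0, so this is a P-position: the player to move is in a losing position under optimal play; Ada is about to move from it and so loses — Bo wins.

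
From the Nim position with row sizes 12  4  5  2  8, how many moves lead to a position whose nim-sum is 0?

3

Nim-sum: 12 XOR 4 XOR 5 XOR 2 XOR 8 = 7.
The overall nim-sum is X = 7. A row of size p has a winning move iff p XOR X < p (reduce it to p XOR X).
  12: 12 XOR 7 = 11 < 12 — winning move (to 11).
  4: 4 XOR 7 = 3 < 4 — winning move (to 3).
  5: 5 XOR 7 = 2 < 5 — winning move (to 2).
  2: 2 XOR 7 = 5 ≥ 2 — no move.
  8: 8 XOR 7 = 15 ≥ 8 — no move.
That gives 3 winning moves.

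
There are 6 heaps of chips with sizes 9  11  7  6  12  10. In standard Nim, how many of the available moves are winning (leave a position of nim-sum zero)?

Nim-sum: 9 ^ 11 ^ 7 ^ 6 ^ 12 ^ 10 = 5.
The overall nim-sum is X = 5. A heap of size p has a winning move iff p XOR X < p (reduce it to p XOR X).
  9: 9 XOR 5 = 12 ≥ 9 — no move.
  11: 11 XOR 5 = 14 ≥ 11 — no move.
  7: 7 XOR 5 = 2 < 7 — winning move (to 2).
  6: 6 XOR 5 = 3 < 6 — winning move (to 3).
  12: 12 XOR 5 = 9 < 12 — winning move (to 9).
  10: 10 XOR 5 = 15 ≥ 10 — no move.
That gives 3 winning moves.

3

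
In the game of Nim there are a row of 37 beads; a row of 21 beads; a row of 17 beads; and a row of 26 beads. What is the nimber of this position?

Write each in binary and XOR column by column:
  100101  (37)
  010101  (21)
  010001  (17)
  011010  (26)
  ------
  111011  (59)

59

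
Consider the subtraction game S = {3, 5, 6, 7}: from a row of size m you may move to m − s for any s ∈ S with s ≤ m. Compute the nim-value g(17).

2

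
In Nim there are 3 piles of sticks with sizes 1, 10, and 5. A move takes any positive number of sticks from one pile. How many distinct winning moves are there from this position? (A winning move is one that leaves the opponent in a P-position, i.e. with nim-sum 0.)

Nim-sum: 1 ^ 10 ^ 5 = 14.
The overall nim-sum is X = 14. A pile of size p has a winning move iff p XOR X < p (reduce it to p XOR X).
  1: 1 XOR 14 = 15 ≥ 1 — no move.
  10: 10 XOR 14 = 4 < 10 — winning move (to 4).
  5: 5 XOR 14 = 11 ≥ 5 — no move.
That gives 1 winning move.

1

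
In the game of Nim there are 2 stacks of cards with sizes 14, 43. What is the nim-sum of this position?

37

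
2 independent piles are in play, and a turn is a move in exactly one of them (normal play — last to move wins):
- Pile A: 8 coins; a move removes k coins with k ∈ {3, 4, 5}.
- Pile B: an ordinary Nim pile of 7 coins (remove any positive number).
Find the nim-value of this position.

7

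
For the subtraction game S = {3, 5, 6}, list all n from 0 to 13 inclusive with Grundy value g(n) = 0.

0, 1, 2, 9, 10, 11

Grundy values for subtraction set {3, 5, 6}:
g(0) = mex{} = 0
g(1) = mex{} = 0
g(2) = mex{} = 0
g(3) = mex{0} = 1
g(4) = mex{0} = 1
g(5) = mex{0} = 1
g(6) = mex{0,1} = 2
g(7) = mex{0,1} = 2
g(8) = mex{0,1} = 2
g(9) = mex{1,2} = 0
g(10) = mex{1,2} = 0
g(11) = mex{1,2} = 0
g(12) = mex{0,2} = 1
g(13) = mex{0,2} = 1
The P-positions (g = 0) in 0..13 are 0, 1, 2, 9, 10, 11.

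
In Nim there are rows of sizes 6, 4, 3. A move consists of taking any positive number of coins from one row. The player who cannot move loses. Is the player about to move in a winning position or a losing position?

Winning position

Write each in binary and XOR column by column:
  110  (6)
  100  (4)
  011  (3)
  ---
  001  (1)
The nim-sum is 1 ≠ 0, so this is an N-position: the player to move can win.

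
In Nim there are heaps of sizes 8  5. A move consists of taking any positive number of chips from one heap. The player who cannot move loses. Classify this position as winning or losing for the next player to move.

Winning position

Compute the nim-sum pairwise:
8 ⊕ 5 = 13
The nim-sum is 13 ≠ 0, so this is an N-position: the player to move can win.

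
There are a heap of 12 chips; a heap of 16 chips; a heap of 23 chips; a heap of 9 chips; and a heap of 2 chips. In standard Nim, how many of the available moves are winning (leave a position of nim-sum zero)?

Compute the nim-sum pairwise:
12 ^ 16 = 28
28 ^ 23 = 11
11 ^ 9 = 2
2 ^ 2 = 0
The nim-sum is already 0, so every move leaves a nonzero nim-sum — there are no winning moves.

0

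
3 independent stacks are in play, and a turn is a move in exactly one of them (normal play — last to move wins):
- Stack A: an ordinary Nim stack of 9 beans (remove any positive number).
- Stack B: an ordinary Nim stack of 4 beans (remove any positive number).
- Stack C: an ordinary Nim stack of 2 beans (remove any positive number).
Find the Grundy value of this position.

Stack A is a plain Nim stack of size 9, so its Grundy value is 9.
Stack B is a plain Nim stack of size 4, so its Grundy value is 4.
Stack C is a plain Nim stack of size 2, so its Grundy value is 2.
By the Sprague-Grundy theorem, the Grundy value of a sum of independent games is the XOR of the component values.
Combined value = 9 XOR 4 XOR 2 = 15.

15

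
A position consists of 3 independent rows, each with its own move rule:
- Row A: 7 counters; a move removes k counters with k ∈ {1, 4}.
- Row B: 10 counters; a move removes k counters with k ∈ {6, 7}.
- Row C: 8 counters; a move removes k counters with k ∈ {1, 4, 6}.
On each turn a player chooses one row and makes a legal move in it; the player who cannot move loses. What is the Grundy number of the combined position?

For row A, compute g(0), g(1), … with moves {1, 4}:
k:     0  1  2  3  4  5  6  7
g(k):  0  1  0  1  2  0  1  0
So g(7) = 0.
For row B, compute g(0), g(1), … with moves {6, 7}:
g(0) = mex{} = 0
g(1) = mex{} = 0
g(2) = mex{} = 0
g(3) = mex{} = 0
g(4) = mex{} = 0
g(5) = mex{} = 0
g(6) = mex{0} = 1
g(7) = mex{0} = 1
g(8) = mex{0} = 1
g(9) = mex{0} = 1
g(10) = mex{0} = 1
So g(10) = 1.
Build the Grundy sequence for row C with g(k) = mex{g(k−s) : s ∈ {1, 4, 6}, s ≤ k}:
k:     0  1  2  3  4  5  6  7  8
g(k):  0  1  0  1  2  0  1  0  1
So g(8) = 1.
By the Sprague-Grundy theorem, the Grundy value of a sum of independent games is the XOR of the component values.
Combined value = 0 XOR 1 XOR 1 = 0.

0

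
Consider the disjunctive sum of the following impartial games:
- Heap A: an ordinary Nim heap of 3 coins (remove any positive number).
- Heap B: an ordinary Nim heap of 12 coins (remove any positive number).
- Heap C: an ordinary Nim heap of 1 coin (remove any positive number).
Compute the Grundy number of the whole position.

Heap A is a plain Nim heap of size 3, so its Grundy value is 3.
Heap B is a plain Nim heap of size 12, so its Grundy value is 12.
Heap C is a plain Nim heap of size 1, so its Grundy value is 1.
The value of a disjunctive sum is the nim-sum of the parts.
Combined value = 3 ⊕ 12 ⊕ 1 = 14.

14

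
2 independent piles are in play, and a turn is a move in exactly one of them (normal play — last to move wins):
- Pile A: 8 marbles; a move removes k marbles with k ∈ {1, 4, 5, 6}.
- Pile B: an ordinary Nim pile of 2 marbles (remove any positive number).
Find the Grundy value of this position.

For pile A, compute g(0), g(1), … with moves {1, 4, 5, 6}:
g(0) = mex{} = 0
g(1) = mex{0} = 1
g(2) = mex{1} = 0
g(3) = mex{0} = 1
g(4) = mex{0,1} = 2
g(5) = mex{0,1,2} = 3
g(6) = mex{0,1,3} = 2
g(7) = mex{0,1,2} = 3
g(8) = mex{0,1,2,3} = 4
So g(8) = 4.
Pile B is a plain Nim pile of size 2, so its Grundy value is 2.
By the Sprague-Grundy theorem, the Grundy value of a sum of independent games is the XOR of the component values.
Combined value = 4 XOR 2 = 6.

6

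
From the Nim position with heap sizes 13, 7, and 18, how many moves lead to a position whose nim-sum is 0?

1

Compute the nim-sum pairwise:
13 ⊕ 7 = 10
10 ⊕ 18 = 24
The overall nim-sum is X = 24. A heap of size p has a winning move iff p XOR X < p (reduce it to p XOR X).
  13: 13 XOR 24 = 21 ≥ 13 — no move.
  7: 7 XOR 24 = 31 ≥ 7 — no move.
  18: 18 XOR 24 = 10 < 18 — winning move (to 10).
That gives 1 winning move.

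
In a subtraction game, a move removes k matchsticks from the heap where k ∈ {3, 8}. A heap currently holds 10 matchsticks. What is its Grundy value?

Grundy values for subtraction set {3, 8}:
k:     0  1  2  3  4  5  6  7  8  9 10
g(k):  0  0  0  1  1  1  0  0  2  1  1
So g(10) = 1.

1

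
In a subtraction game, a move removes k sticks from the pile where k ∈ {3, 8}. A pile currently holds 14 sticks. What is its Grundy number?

Compute g(0), g(1), … for moves {3, 8}:
k:     0  1  2  3  4  5  6  7  8  9 10 11 12 13 14
g(k):  0  0  0  1  1  1  0  0  2  1  1  0  0  0  1
So g(14) = 1.

1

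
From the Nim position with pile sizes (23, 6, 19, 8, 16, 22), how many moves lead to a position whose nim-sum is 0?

1

Compute the nim-sum pairwise:
23 XOR 6 = 17
17 XOR 19 = 2
2 XOR 8 = 10
10 XOR 16 = 26
26 XOR 22 = 12
The overall nim-sum is X = 12. A pile of size p has a winning move iff p XOR X < p (reduce it to p XOR X).
  23: 23 XOR 12 = 27 ≥ 23 — no move.
  6: 6 XOR 12 = 10 ≥ 6 — no move.
  19: 19 XOR 12 = 31 ≥ 19 — no move.
  8: 8 XOR 12 = 4 < 8 — winning move (to 4).
  16: 16 XOR 12 = 28 ≥ 16 — no move.
  22: 22 XOR 12 = 26 ≥ 22 — no move.
That gives 1 winning move.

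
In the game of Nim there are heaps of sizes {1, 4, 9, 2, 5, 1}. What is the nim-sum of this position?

10

Nim-sum: 1 XOR 4 XOR 9 XOR 2 XOR 5 XOR 1 = 10.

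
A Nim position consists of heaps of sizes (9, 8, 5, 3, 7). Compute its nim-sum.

0

Nim-sum: 9 ⊕ 8 ⊕ 5 ⊕ 3 ⊕ 7 = 0.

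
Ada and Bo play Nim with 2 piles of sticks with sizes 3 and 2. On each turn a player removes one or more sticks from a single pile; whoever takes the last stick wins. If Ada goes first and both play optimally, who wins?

In binary:
  11  (3)
  10  (2)
  --
  01  (1)
The nim-sum is 1 ≠ 0, so this is an N-position: the player to move can win; Ada has a winning move.

Ada wins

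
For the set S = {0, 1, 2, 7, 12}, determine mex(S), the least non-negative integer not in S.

3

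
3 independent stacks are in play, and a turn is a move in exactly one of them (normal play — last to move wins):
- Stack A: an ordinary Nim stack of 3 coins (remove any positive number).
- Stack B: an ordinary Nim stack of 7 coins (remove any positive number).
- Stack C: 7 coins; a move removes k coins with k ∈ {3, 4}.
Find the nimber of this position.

4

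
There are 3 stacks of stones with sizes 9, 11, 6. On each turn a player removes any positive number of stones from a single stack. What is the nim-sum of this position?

4

Nim-sum: 9 ^ 11 ^ 6 = 4.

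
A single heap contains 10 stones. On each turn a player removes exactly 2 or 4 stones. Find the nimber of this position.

2

Grundy values for subtraction set {2, 4}:
g(0) = mex{} = 0
g(1) = mex{} = 0
g(2) = mex{0} = 1
g(3) = mex{0} = 1
g(4) = mex{0,1} = 2
g(5) = mex{0,1} = 2
g(6) = mex{1,2} = 0
g(7) = mex{1,2} = 0
g(8) = mex{0,2} = 1
g(9) = mex{0,2} = 1
g(10) = mex{0,1} = 2
So g(10) = 2.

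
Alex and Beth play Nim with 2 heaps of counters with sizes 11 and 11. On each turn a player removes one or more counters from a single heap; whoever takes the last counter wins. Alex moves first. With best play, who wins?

Nim-sum: 11 XOR 11 = 0.
The nim-sum is 0, so this is a P-position: the player to move is in a losing position under optimal play; Alex is about to move from it and so loses — Beth wins.

Beth wins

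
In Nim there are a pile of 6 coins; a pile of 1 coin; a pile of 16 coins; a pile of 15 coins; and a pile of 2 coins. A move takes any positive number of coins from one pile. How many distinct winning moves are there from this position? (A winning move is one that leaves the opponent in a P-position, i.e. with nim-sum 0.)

1

Compute the nim-sum pairwise:
6 ⊕ 1 = 7
7 ⊕ 16 = 23
23 ⊕ 15 = 24
24 ⊕ 2 = 26
The overall nim-sum is X = 26. A pile of size p has a winning move iff p XOR X < p (reduce it to p XOR X).
  6: 6 XOR 26 = 28 ≥ 6 — no move.
  1: 1 XOR 26 = 27 ≥ 1 — no move.
  16: 16 XOR 26 = 10 < 16 — winning move (to 10).
  15: 15 XOR 26 = 21 ≥ 15 — no move.
  2: 2 XOR 26 = 24 ≥ 2 — no move.
That gives 1 winning move.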